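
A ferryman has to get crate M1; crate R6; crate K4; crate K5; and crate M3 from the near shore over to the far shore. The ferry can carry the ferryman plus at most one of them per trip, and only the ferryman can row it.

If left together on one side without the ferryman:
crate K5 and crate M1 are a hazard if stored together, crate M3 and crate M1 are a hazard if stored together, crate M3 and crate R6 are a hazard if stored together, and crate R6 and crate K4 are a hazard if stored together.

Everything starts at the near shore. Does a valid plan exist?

No

Whatever the first load, the items left behind include a forbidden pair without the ferryman. No opening move is safe, so no plan exists.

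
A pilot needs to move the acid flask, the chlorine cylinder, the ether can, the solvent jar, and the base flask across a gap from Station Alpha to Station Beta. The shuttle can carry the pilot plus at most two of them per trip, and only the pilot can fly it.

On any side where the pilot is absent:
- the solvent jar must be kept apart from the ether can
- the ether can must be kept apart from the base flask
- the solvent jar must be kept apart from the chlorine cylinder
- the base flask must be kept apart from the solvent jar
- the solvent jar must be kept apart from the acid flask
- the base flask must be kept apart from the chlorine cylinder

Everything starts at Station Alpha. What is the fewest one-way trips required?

7

Counting alone: the pilot can take at most 2 across per trip to Station Beta, so moving all 5 needs at least 3 loaded trips out, with a return between consecutive ones — at least 5 crossings.
The safety rule pushes this higher. Following every safe sequence of crossings, the most of the 5 that can be at Station Beta as the shuttle arrives there on crossing 5 is 4 — never all 5.
So no plan with fewer than 7 crossings exists, and this one achieves 7:
1. Pilot goes to Station Beta with the base flask and the solvent jar.  [Station Alpha: the acid flask, the chlorine cylinder, the ether can | Station Beta: the base flask, the solvent jar]
2. Pilot goes back to Station Alpha with the solvent jar.  [Station Alpha: the acid flask, the chlorine cylinder, the ether can, the solvent jar | Station Beta: the base flask]
3. Pilot goes to Station Beta with the acid flask and the solvent jar.  [Station Alpha: the chlorine cylinder, the ether can | Station Beta: the acid flask, the base flask, the solvent jar]
4. Pilot goes back to Station Alpha with the solvent jar.  [Station Alpha: the chlorine cylinder, the ether can, the solvent jar | Station Beta: the acid flask, the base flask]
5. Pilot goes to Station Beta with the chlorine cylinder and the ether can.  [Station Alpha: the solvent jar | Station Beta: the acid flask, the base flask, the chlorine cylinder, the ether can]
6. Pilot goes back to Station Alpha with the base flask.  [Station Alpha: the base flask, the solvent jar | Station Beta: the acid flask, the chlorine cylinder, the ether can]
7. Pilot goes to Station Beta with the base flask and the solvent jar.  [Station Alpha: — | Station Beta: the acid flask, the base flask, the chlorine cylinder, the ether can, the solvent jar]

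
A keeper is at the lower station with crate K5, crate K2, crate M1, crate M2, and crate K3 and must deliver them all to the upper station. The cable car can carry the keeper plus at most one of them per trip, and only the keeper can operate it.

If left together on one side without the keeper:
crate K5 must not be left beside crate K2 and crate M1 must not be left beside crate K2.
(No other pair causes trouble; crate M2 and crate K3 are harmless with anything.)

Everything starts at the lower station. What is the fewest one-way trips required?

Counting alone: the keeper can take at most 1 across per trip to the upper station, so moving all 5 needs at least 5 loaded trips out, with a return between consecutive ones — at least 9 crossings.
The safety rule pushes this higher. Following every safe sequence of crossings, the most of the 5 that can be at the upper station as the cable car arrives there on crossing 9 is 4 — never all 5.
So no plan with fewer than 11 crossings exists, and this one achieves 11:
1. Keeper goes to the upper station with crate K2.
2. Keeper goes back to the lower station alone.
3. Keeper goes to the upper station with crate K5.
4. Keeper goes back to the lower station with crate K2.
5. Keeper goes to the upper station with crate M1.
6. Keeper goes back to the lower station alone.
7. Keeper goes to the upper station with crate M2.
8. Keeper goes back to the lower station alone.
9. Keeper goes to the upper station with crate K3.
10. Keeper goes back to the lower station alone.
11. Keeper goes to the upper station with crate K2.

11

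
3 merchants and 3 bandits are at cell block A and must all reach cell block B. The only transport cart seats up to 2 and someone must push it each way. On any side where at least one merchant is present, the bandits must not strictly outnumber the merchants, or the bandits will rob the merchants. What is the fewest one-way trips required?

11

Counting alone: each trip to cell block B takes at most 2 across and each return brings at least 1 back, so after t trips out (and t−1 returns) at most 2t − (t−1) of the 6 are across; that first reaches 6 at t = 5, so at least 9 crossings are needed.
The safety rule pushes this higher. Following every safe sequence of crossings, the most of the 6 that can be at cell block B as the transport cart arrives there on crossing 9 is 5 — never all 6.
So no plan with fewer than 11 crossings exists, and this one achieves 11:
1. 2 bandits → cell block B.  (cell block A: 3M 1B; cell block B: 0M 2B)
2. 1 bandit ← cell block A.  (cell block A: 3M 2B; cell block B: 0M 1B)
3. 2 bandits → cell block B.  (cell block A: 3M 0B; cell block B: 0M 3B)
4. 1 bandit ← cell block A.  (cell block A: 3M 1B; cell block B: 0M 2B)
5. 2 merchants → cell block B.  (cell block A: 1M 1B; cell block B: 2M 2B)
6. 1 merchant and 1 bandit ← cell block A.  (cell block A: 2M 2B; cell block B: 1M 1B)
7. 2 merchants → cell block B.  (cell block A: 0M 2B; cell block B: 3M 1B)
8. 1 bandit ← cell block A.  (cell block A: 0M 3B; cell block B: 3M 0B)
9. 2 bandits → cell block B.  (cell block A: 0M 1B; cell block B: 3M 2B)
10. 1 bandit ← cell block A.  (cell block A: 0M 2B; cell block B: 3M 1B)
11. 2 bandits → cell block B.  (cell block A: 0M 0B; cell block B: 3M 3B)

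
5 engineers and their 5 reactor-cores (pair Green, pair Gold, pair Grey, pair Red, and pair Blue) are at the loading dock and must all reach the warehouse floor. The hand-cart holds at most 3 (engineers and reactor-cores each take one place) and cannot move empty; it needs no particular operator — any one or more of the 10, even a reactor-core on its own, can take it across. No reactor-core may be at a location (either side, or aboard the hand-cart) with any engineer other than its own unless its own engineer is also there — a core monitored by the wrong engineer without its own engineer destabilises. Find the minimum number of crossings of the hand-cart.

11

Counting alone: each trip to the warehouse floor takes at most 3 across and each return brings at least 1 back, so after t trips out (and t−1 returns) at most 3t − (t−1) of the 10 are across; that first reaches 10 at t = 5, so at least 9 crossings are needed.
The safety rule pushes this higher. Following every safe sequence of crossings, the most of the 10 that can be at the warehouse floor as the hand-cart arrives there on crossing 9 is 9 — never all 10.
So no plan with fewer than 11 crossings exists, and this one achieves 11:
1. engineer Green and reactor-core Green cross → the warehouse floor.
2. engineer Green crosses ← the loading dock.
3. reactor-core Gold, reactor-core Grey, and reactor-core Red cross → the warehouse floor.
4. reactor-core Green crosses ← the loading dock.
5. engineer Gold, engineer Grey, and engineer Red cross → the warehouse floor.
6. engineer Gold and reactor-core Gold cross ← the loading dock.
7. engineer Blue, engineer Gold, and engineer Green cross → the warehouse floor.
8. reactor-core Grey crosses ← the loading dock.
9. reactor-core Gold and reactor-core Green cross → the warehouse floor.
10. reactor-core Green crosses ← the loading dock.
11. reactor-core Blue, reactor-core Green, and reactor-core Grey cross → the warehouse floor.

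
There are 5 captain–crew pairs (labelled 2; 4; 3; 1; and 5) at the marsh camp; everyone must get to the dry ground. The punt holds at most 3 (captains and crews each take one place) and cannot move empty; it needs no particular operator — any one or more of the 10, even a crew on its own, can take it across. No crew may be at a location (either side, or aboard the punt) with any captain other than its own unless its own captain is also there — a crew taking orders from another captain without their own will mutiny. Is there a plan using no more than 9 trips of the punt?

Counting alone: each trip to the dry ground takes at most 3 across and each return brings at least 1 back, so after t trips out (and t−1 returns) at most 3t − (t−1) of the 10 are across; that first reaches 10 at t = 5, so at least 9 crossings are needed.
The safety rule pushes this higher. Following every safe sequence of crossings, the most of the 10 that can be at the dry ground as the punt arrives there on crossing 9 is 9 — never all 10.
So the move cannot be finished within 9 crossings. (The shortest complete plan takes 11:)
1. captain 2 and crew 2 cross → the dry ground.
2. captain 2 crosses ← the marsh camp.
3. crew 1, crew 3, and crew 4 cross → the dry ground.
4. crew 2 crosses ← the marsh camp.
5. captain 1, captain 3, and captain 4 cross → the dry ground.
6. captain 4 and crew 4 cross ← the marsh camp.
7. captain 2, captain 4, and captain 5 cross → the dry ground.
8. crew 3 crosses ← the marsh camp.
9. crew 2 and crew 4 cross → the dry ground.
10. crew 2 crosses ← the marsh camp.
11. crew 2, crew 3, and crew 5 cross → the dry ground.

No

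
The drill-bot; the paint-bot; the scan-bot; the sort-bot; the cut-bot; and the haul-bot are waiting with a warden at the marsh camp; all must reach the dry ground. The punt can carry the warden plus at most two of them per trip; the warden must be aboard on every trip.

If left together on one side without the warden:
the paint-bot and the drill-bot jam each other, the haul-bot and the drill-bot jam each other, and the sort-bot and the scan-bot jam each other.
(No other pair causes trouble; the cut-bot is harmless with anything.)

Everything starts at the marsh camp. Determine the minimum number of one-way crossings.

7

Counting alone: the warden can take at most 2 across per trip to the dry ground, so moving all 6 needs at least 3 loaded trips out, with a return between consecutive ones — at least 5 crossings.
The safety rule pushes this higher. Following every safe sequence of crossings, the most of the 6 that can be at the dry ground as the punt arrives there on crossing 5 is 5 — never all 6.
So no plan with fewer than 7 crossings exists, and this one achieves 7:
1. Warden goes to the dry ground with the drill-bot and the scan-bot.  [the marsh camp: the cut-bot, the haul-bot, the paint-bot, the sort-bot | the dry ground: the drill-bot, the scan-bot]
2. Warden goes back to the marsh camp alone.  [the marsh camp: the cut-bot, the haul-bot, the paint-bot, the sort-bot | the dry ground: the drill-bot, the scan-bot]
3. Warden goes to the dry ground with the paint-bot.  [the marsh camp: the cut-bot, the haul-bot, the sort-bot | the dry ground: the drill-bot, the paint-bot, the scan-bot]
4. Warden goes back to the marsh camp with the drill-bot.  [the marsh camp: the cut-bot, the drill-bot, the haul-bot, the sort-bot | the dry ground: the paint-bot, the scan-bot]
5. Warden goes to the dry ground with the cut-bot and the haul-bot.  [the marsh camp: the drill-bot, the sort-bot | the dry ground: the cut-bot, the haul-bot, the paint-bot, the scan-bot]
6. Warden goes back to the marsh camp alone.  [the marsh camp: the drill-bot, the sort-bot | the dry ground: the cut-bot, the haul-bot, the paint-bot, the scan-bot]
7. Warden goes to the dry ground with the drill-bot and the sort-bot.  [the marsh camp: — | the dry ground: the cut-bot, the drill-bot, the haul-bot, the paint-bot, the scan-bot, the sort-bot]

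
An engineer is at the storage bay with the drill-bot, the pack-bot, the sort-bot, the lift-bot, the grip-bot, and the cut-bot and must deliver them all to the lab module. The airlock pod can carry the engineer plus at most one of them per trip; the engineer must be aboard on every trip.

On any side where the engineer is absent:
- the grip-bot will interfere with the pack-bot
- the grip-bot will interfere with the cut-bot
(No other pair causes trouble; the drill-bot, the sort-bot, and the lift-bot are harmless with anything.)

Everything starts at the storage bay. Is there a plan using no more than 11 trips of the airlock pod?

Counting alone: the engineer can take at most 1 across per trip to the lab module, so moving all 6 needs at least 6 loaded trips out, with a return between consecutive ones — at least 11 crossings.
The safety rule pushes this higher. Following every safe sequence of crossings, the most of the 6 that can be at the lab module as the airlock pod arrives there on crossing 11 is 5 — never all 6.
So the move cannot be finished within 11 crossings. (The shortest complete plan takes 13:)
1. Engineer goes to the lab module with the grip-bot.  [the storage bay: the cut-bot, the drill-bot, the lift-bot, the pack-bot, the sort-bot | the lab module: the grip-bot]
2. Engineer goes back to the storage bay alone.  [the storage bay: the cut-bot, the drill-bot, the lift-bot, the pack-bot, the sort-bot | the lab module: the grip-bot]
3. Engineer goes to the lab module with the drill-bot.  [the storage bay: the cut-bot, the lift-bot, the pack-bot, the sort-bot | the lab module: the drill-bot, the grip-bot]
4. Engineer goes back to the storage bay alone.  [the storage bay: the cut-bot, the lift-bot, the pack-bot, the sort-bot | the lab module: the drill-bot, the grip-bot]
5. Engineer goes to the lab module with the pack-bot.  [the storage bay: the cut-bot, the lift-bot, the sort-bot | the lab module: the drill-bot, the grip-bot, the pack-bot]
6. Engineer goes back to the storage bay with the grip-bot.  [the storage bay: the cut-bot, the grip-bot, the lift-bot, the sort-bot | the lab module: the drill-bot, the pack-bot]
7. Engineer goes to the lab module with the cut-bot.  [the storage bay: the grip-bot, the lift-bot, the sort-bot | the lab module: the cut-bot, the drill-bot, the pack-bot]
8. Engineer goes back to the storage bay alone.  [the storage bay: the grip-bot, the lift-bot, the sort-bot | the lab module: the cut-bot, the drill-bot, the pack-bot]
9. Engineer goes to the lab module with the sort-bot.  [the storage bay: the grip-bot, the lift-bot | the lab module: the cut-bot, the drill-bot, the pack-bot, the sort-bot]
10. Engineer goes back to the storage bay alone.  [the storage bay: the grip-bot, the lift-bot | the lab module: the cut-bot, the drill-bot, the pack-bot, the sort-bot]
11. Engineer goes to the lab module with the lift-bot.  [the storage bay: the grip-bot | the lab module: the cut-bot, the drill-bot, the lift-bot, the pack-bot, the sort-bot]
12. Engineer goes back to the storage bay alone.  [the storage bay: the grip-bot | the lab module: the cut-bot, the drill-bot, the lift-bot, the pack-bot, the sort-bot]
13. Engineer goes to the lab module with the grip-bot.  [the storage bay: — | the lab module: the cut-bot, the drill-bot, the grip-bot, the lift-bot, the pack-bot, the sort-bot]

No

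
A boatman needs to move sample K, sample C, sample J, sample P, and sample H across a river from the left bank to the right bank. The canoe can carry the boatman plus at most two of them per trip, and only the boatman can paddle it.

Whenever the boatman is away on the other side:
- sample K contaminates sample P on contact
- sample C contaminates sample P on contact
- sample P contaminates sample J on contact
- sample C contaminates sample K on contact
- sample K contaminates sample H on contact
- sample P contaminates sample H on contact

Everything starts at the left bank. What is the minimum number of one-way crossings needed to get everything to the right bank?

Counting alone: the boatman can take at most 2 across per trip to the right bank, so moving all 5 needs at least 3 loaded trips out, with a return between consecutive ones — at least 5 crossings.
The safety rule pushes this higher. Following every safe sequence of crossings, the most of the 5 that can be at the right bank as the canoe arrives there on crossing 5 is 4 — never all 5.
So no plan with fewer than 7 crossings exists, and this one achieves 7:
1. Boatman goes to the right bank with sample K and sample P.  [the left bank: sample C, sample H, sample J | the right bank: sample K, sample P]
2. Boatman goes back to the left bank with sample K.  [the left bank: sample C, sample H, sample J, sample K | the right bank: sample P]
3. Boatman goes to the right bank with sample J and sample K.  [the left bank: sample C, sample H | the right bank: sample J, sample K, sample P]
4. Boatman goes back to the left bank with sample P.  [the left bank: sample C, sample H, sample P | the right bank: sample J, sample K]
5. Boatman goes to the right bank with sample C and sample H.  [the left bank: sample P | the right bank: sample C, sample H, sample J, sample K]
6. Boatman goes back to the left bank with sample K.  [the left bank: sample K, sample P | the right bank: sample C, sample H, sample J]
7. Boatman goes to the right bank with sample K and sample P.  [the left bank: — | the right bank: sample C, sample H, sample J, sample K, sample P]

7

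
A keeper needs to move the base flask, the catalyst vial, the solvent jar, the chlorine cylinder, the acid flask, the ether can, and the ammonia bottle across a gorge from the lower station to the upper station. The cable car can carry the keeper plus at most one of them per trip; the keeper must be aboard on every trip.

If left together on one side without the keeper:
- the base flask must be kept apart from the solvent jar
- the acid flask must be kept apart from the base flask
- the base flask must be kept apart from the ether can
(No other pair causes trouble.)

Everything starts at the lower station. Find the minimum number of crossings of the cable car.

Following every safe sequence of crossings from the start, the most of the 7 that can be at the upper station as the cable car arrives there on crossings 1, 3, 5, 7, 9 is 1, 2, 3, 4, 5 respectively; the best ever achieved is 5 of 7.
From crossing 11 on, no configuration arises that was not already reachable earlier: only 72 distinct safe configurations (who is on which side, and where the cable car is) can ever be reached, none of them has everyone across, and every continuation just revisits them. So no valid plan exists.

impossible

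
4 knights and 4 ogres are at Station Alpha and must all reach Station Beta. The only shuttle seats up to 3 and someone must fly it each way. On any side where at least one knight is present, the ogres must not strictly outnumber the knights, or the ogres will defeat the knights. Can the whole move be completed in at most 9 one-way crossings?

Yes — this plan uses 9 crossings (≤ 9):
1. 2 ogres → Station Beta.  (Station Alpha: 4K 2O; Station Beta: 0K 2O)
2. 1 ogre ← Station Alpha.  (Station Alpha: 4K 3O; Station Beta: 0K 1O)
3. 3 ogres → Station Beta.  (Station Alpha: 4K 0O; Station Beta: 0K 4O)
4. 1 ogre ← Station Alpha.  (Station Alpha: 4K 1O; Station Beta: 0K 3O)
5. 3 knights → Station Beta.  (Station Alpha: 1K 1O; Station Beta: 3K 3O)
6. 1 knight and 1 ogre ← Station Alpha.  (Station Alpha: 2K 2O; Station Beta: 2K 2O)
7. 2 knights → Station Beta.  (Station Alpha: 0K 2O; Station Beta: 4K 2O)
8. 1 ogre ← Station Alpha.  (Station Alpha: 0K 3O; Station Beta: 4K 1O)
9. 3 ogres → Station Beta.  (Station Alpha: 0K 0O; Station Beta: 4K 4O)

Yes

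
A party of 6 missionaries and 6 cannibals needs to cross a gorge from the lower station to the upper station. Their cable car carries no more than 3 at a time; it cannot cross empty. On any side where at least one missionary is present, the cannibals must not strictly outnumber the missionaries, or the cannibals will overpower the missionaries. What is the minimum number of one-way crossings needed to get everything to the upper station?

Following every safe sequence of crossings from the start, the most of the 12 that can be at the upper station as the cable car arrives there on crossings 1, 3, 5 is 3, 5, 6 respectively; the best ever achieved is 6 of 12.
From crossing 7 on, no configuration arises that was not already reachable earlier: only 17 distinct safe configurations (who is on which side, and where the cable car is) can ever be reached, none of them has everyone across, and every continuation just revisits them. They are: 0 missionaries + 0 cannibals across (cable car back at the start); 0 missionaries + 1 cannibal across (cable car there); 0 missionaries + 1 cannibal across (cable car back at the start); 0 missionaries + 2 cannibals across (cable car there); 0 missionaries + 2 cannibals across (cable car back at the start); 0 missionaries + 3 cannibals across (cable car there); 0 missionaries + 3 cannibals across (cable car back at the start); 0 missionaries + 4 cannibals across (cable car there); 0 missionaries + 4 cannibals across (cable car back at the start); 0 missionaries + 5 cannibals across (cable car there); 0 missionaries + 5 cannibals across (cable car back at the start); 0 missionaries + 6 cannibals across (cable car there); 1 missionary + 1 cannibal across (cable car there); 1 missionary + 1 cannibal across (cable car back at the start); 2 missionaries + 2 cannibals across (cable car there); 2 missionaries + 2 cannibals across (cable car back at the start); 3 missionaries + 3 cannibals across (cable car there). So no valid plan exists.

impossible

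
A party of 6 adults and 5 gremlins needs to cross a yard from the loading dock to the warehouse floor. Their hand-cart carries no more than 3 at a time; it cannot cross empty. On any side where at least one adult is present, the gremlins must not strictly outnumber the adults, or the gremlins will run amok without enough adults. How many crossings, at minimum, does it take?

Counting alone: each trip to the warehouse floor takes at most 3 across and each return brings at least 1 back, so after t trips out (and t−1 returns) at most 3t − (t−1) of the 11 are across; that first reaches 11 at t = 5, so at least 9 crossings are needed.
The plan below uses exactly 9 crossings, so it is optimal:
1. 3 gremlins → the warehouse floor.  (the loading dock: 6A 2G; the warehouse floor: 0A 3G)
2. 1 gremlin ← the loading dock.  (the loading dock: 6A 3G; the warehouse floor: 0A 2G)
3. 3 adults → the warehouse floor.  (the loading dock: 3A 3G; the warehouse floor: 3A 2G)
4. 1 adult ← the loading dock.  (the loading dock: 4A 3G; the warehouse floor: 2A 2G)
5. 2 adults and 1 gremlin → the warehouse floor.  (the loading dock: 2A 2G; the warehouse floor: 4A 3G)
6. 1 adult ← the loading dock.  (the loading dock: 3A 2G; the warehouse floor: 3A 3G)
7. 2 adults and 1 gremlin → the warehouse floor.  (the loading dock: 1A 1G; the warehouse floor: 5A 4G)
8. 1 adult ← the loading dock.  (the loading dock: 2A 1G; the warehouse floor: 4A 4G)
9. 2 adults and 1 gremlin → the warehouse floor.  (the loading dock: 0A 0G; the warehouse floor: 6A 5G)

9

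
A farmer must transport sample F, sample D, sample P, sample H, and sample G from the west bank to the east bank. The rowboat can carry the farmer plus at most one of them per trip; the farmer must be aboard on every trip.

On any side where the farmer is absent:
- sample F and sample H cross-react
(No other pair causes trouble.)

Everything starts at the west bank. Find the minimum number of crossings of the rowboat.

Counting alone: the farmer can take at most 1 across per trip to the east bank, so moving all 5 needs at least 5 loaded trips out, with a return between consecutive ones — at least 9 crossings.
The plan below uses exactly 9 crossings, so it is optimal:
1. Farmer goes to the east bank with sample F.  [the west bank: sample D, sample G, sample H, sample P | the east bank: sample F]
2. Farmer goes back to the west bank alone.  [the west bank: sample D, sample G, sample H, sample P | the east bank: sample F]
3. Farmer goes to the east bank with sample D.  [the west bank: sample G, sample H, sample P | the east bank: sample D, sample F]
4. Farmer goes back to the west bank alone.  [the west bank: sample G, sample H, sample P | the east bank: sample D, sample F]
5. Farmer goes to the east bank with sample P.  [the west bank: sample G, sample H | the east bank: sample D, sample F, sample P]
6. Farmer goes back to the west bank alone.  [the west bank: sample G, sample H | the east bank: sample D, sample F, sample P]
7. Farmer goes to the east bank with sample G.  [the west bank: sample H | the east bank: sample D, sample F, sample G, sample P]
8. Farmer goes back to the west bank alone.  [the west bank: sample H | the east bank: sample D, sample F, sample G, sample P]
9. Farmer goes to the east bank with sample H.  [the west bank: — | the east bank: sample D, sample F, sample G, sample H, sample P]

9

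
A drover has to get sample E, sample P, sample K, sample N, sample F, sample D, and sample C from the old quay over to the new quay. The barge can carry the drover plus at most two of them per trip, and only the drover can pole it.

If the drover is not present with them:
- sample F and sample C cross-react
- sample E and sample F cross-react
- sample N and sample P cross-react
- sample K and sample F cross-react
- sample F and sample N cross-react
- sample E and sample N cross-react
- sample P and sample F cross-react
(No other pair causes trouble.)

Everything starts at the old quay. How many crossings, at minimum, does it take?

11

Counting alone: the drover can take at most 2 across per trip to the new quay, so moving all 7 needs at least 4 loaded trips out, with a return between consecutive ones — at least 7 crossings.
The safety rule pushes this higher. Following every safe sequence of crossings, the most of the 7 that can be at the new quay as the barge arrives there on crossings 7, 9 is 5, 6 respectively — never all 7.
So no plan with fewer than 11 crossings exists, and this one achieves 11:
1. Drover goes to the new quay with sample F and sample N.  [the old quay: sample C, sample D, sample E, sample K, sample P | the new quay: sample F, sample N]
2. Drover goes back to the old quay with sample N.  [the old quay: sample C, sample D, sample E, sample K, sample N, sample P | the new quay: sample F]
3. Drover goes to the new quay with sample E and sample P.  [the old quay: sample C, sample D, sample K, sample N | the new quay: sample E, sample F, sample P]
4. Drover goes back to the old quay with sample F.  [the old quay: sample C, sample D, sample F, sample K, sample N | the new quay: sample E, sample P]
5. Drover goes to the new quay with sample F and sample K.  [the old quay: sample C, sample D, sample N | the new quay: sample E, sample F, sample K, sample P]
6. Drover goes back to the old quay with sample F.  [the old quay: sample C, sample D, sample F, sample N | the new quay: sample E, sample K, sample P]
7. Drover goes to the new quay with sample C and sample N.  [the old quay: sample D, sample F | the new quay: sample C, sample E, sample K, sample N, sample P]
8. Drover goes back to the old quay with sample N.  [the old quay: sample D, sample F, sample N | the new quay: sample C, sample E, sample K, sample P]
9. Drover goes to the new quay with sample D and sample N.  [the old quay: sample F | the new quay: sample C, sample D, sample E, sample K, sample N, sample P]
10. Drover goes back to the old quay with sample N.  [the old quay: sample F, sample N | the new quay: sample C, sample D, sample E, sample K, sample P]
11. Drover goes to the new quay with sample F and sample N.  [the old quay: — | the new quay: sample C, sample D, sample E, sample F, sample K, sample N, sample P]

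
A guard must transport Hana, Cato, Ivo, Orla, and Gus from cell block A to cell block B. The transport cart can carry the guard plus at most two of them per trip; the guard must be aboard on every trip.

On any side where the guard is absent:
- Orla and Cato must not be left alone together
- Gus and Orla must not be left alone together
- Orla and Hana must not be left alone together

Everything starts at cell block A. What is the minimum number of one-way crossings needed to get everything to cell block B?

Counting alone: the guard can take at most 2 across per trip to cell block B, so moving all 5 needs at least 3 loaded trips out, with a return between consecutive ones — at least 5 crossings.
The plan below uses exactly 5 crossings, so it is optimal:
1. Guard goes to cell block B with Hana and Orla.  [cell block A: Cato, Gus, Ivo | cell block B: Hana, Orla]
2. Guard goes back to cell block A with Orla.  [cell block A: Cato, Gus, Ivo, Orla | cell block B: Hana]
3. Guard goes to cell block B with Cato and Gus.  [cell block A: Ivo, Orla | cell block B: Cato, Gus, Hana]
4. Guard goes back to cell block A alone.  [cell block A: Ivo, Orla | cell block B: Cato, Gus, Hana]
5. Guard goes to cell block B with Ivo and Orla.  [cell block A: — | cell block B: Cato, Gus, Hana, Ivo, Orla]

5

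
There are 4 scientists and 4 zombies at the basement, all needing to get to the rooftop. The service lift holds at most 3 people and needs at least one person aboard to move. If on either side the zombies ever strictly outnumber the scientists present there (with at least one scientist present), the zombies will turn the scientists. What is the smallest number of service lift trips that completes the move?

9

Counting alone: each trip to the rooftop takes at most 3 across and each return brings at least 1 back, so after t trips out (and t−1 returns) at most 3t − (t−1) of the 8 are across; that first reaches 8 at t = 4, so at least 7 crossings are needed.
The safety rule pushes this higher. Following every safe sequence of crossings, the most of the 8 that can be at the rooftop as the service lift arrives there on crossing 7 is 7 — never all 8.
So no plan with fewer than 9 crossings exists, and this one achieves 9:
1. 2 zombies → the rooftop.  (the basement: 4S 2Z; the rooftop: 0S 2Z)
2. 1 zombie ← the basement.  (the basement: 4S 3Z; the rooftop: 0S 1Z)
3. 3 zombies → the rooftop.  (the basement: 4S 0Z; the rooftop: 0S 4Z)
4. 1 zombie ← the basement.  (the basement: 4S 1Z; the rooftop: 0S 3Z)
5. 3 scientists → the rooftop.  (the basement: 1S 1Z; the rooftop: 3S 3Z)
6. 1 scientist and 1 zombie ← the basement.  (the basement: 2S 2Z; the rooftop: 2S 2Z)
7. 2 scientists → the rooftop.  (the basement: 0S 2Z; the rooftop: 4S 2Z)
8. 1 zombie ← the basement.  (the basement: 0S 3Z; the rooftop: 4S 1Z)
9. 3 zombies → the rooftop.  (the basement: 0S 0Z; the rooftop: 4S 4Z)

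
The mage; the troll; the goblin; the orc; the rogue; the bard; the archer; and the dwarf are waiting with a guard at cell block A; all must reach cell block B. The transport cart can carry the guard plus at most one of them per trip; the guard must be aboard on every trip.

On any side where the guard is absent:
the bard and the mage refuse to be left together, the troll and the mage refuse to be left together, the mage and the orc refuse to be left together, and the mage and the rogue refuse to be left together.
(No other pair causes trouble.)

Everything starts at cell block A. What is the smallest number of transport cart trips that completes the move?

impossible

Following every safe sequence of crossings from the start, the most of the 8 that can be at cell block B as the transport cart arrives there on crossings 1, 3, 5, 7, 9 is 1, 2, 3, 4, 5 respectively; the best ever achieved is 5 of 8.
From crossing 11 on, no configuration arises that was not already reachable earlier: only 88 distinct safe configurations (who is on which side, and where the transport cart is) can ever be reached, none of them has everyone across, and every continuation just revisits them. So no valid plan exists.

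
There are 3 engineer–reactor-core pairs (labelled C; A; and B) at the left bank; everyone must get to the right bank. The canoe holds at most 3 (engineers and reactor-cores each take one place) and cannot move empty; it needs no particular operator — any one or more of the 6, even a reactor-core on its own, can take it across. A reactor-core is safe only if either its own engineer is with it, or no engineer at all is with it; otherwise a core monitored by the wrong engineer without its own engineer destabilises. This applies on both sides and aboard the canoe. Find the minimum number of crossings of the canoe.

5

Counting alone: each trip to the right bank takes at most 3 across and each return brings at least 1 back, so after t trips out (and t−1 returns) at most 3t − (t−1) of the 6 are across; that first reaches 6 at t = 3, so at least 5 crossings are needed.
The plan below uses exactly 5 crossings, so it is optimal:
1. engineer C and reactor-core C cross → the right bank.
2. engineer C crosses ← the left bank.
3. engineer A, engineer B, and engineer C cross → the right bank.
4. reactor-core C crosses ← the left bank.
5. reactor-core A, reactor-core B, and reactor-core C cross → the right bank.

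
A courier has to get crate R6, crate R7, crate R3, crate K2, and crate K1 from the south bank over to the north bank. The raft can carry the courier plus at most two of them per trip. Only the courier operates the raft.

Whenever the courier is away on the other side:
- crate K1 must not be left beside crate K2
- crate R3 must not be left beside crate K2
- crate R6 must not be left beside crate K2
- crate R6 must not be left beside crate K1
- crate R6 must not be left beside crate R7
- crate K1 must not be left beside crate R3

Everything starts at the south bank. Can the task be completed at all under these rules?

Whatever the first load, the items left behind include a forbidden pair without the courier. No opening move is safe, so no plan exists.

No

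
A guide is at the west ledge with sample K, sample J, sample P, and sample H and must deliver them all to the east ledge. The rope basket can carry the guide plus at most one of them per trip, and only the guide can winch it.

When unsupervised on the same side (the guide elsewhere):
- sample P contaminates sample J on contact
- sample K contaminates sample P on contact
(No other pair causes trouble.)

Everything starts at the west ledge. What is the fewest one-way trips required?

Counting alone: the guide can take at most 1 across per trip to the east ledge, so moving all 4 needs at least 4 loaded trips out, with a return between consecutive ones — at least 7 crossings.
The safety rule pushes this higher. Following every safe sequence of crossings, the most of the 4 that can be at the east ledge as the rope basket arrives there on crossing 7 is 3 — never all 4.
So no plan with fewer than 9 crossings exists, and this one achieves 9:
1. Guide goes to the east ledge with sample P.
2. Guide goes back to the west ledge alone.
3. Guide goes to the east ledge with sample K.
4. Guide goes back to the west ledge with sample P.
5. Guide goes to the east ledge with sample J.
6. Guide goes back to the west ledge alone.
7. Guide goes to the east ledge with sample H.
8. Guide goes back to the west ledge alone.
9. Guide goes to the east ledge with sample P.

9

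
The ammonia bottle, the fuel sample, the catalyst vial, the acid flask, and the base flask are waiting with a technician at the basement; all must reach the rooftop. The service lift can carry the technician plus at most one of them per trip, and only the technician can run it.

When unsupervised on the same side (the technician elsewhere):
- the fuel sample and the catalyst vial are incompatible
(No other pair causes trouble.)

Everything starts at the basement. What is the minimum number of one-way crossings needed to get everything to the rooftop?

Counting alone: the technician can take at most 1 across per trip to the rooftop, so moving all 5 needs at least 5 loaded trips out, with a return between consecutive ones — at least 9 crossings.
The plan below uses exactly 9 crossings, so it is optimal:
1. Technician goes to the rooftop with the fuel sample.  [the basement: the acid flask, the ammonia bottle, the base flask, the catalyst vial | the rooftop: the fuel sample]
2. Technician goes back to the basement alone.  [the basement: the acid flask, the ammonia bottle, the base flask, the catalyst vial | the rooftop: the fuel sample]
3. Technician goes to the rooftop with the ammonia bottle.  [the basement: the acid flask, the base flask, the catalyst vial | the rooftop: the ammonia bottle, the fuel sample]
4. Technician goes back to the basement alone.  [the basement: the acid flask, the base flask, the catalyst vial | the rooftop: the ammonia bottle, the fuel sample]
5. Technician goes to the rooftop with the acid flask.  [the basement: the base flask, the catalyst vial | the rooftop: the acid flask, the ammonia bottle, the fuel sample]
6. Technician goes back to the basement alone.  [the basement: the base flask, the catalyst vial | the rooftop: the acid flask, the ammonia bottle, the fuel sample]
7. Technician goes to the rooftop with the base flask.  [the basement: the catalyst vial | the rooftop: the acid flask, the ammonia bottle, the base flask, the fuel sample]
8. Technician goes back to the basement alone.  [the basement: the catalyst vial | the rooftop: the acid flask, the ammonia bottle, the base flask, the fuel sample]
9. Technician goes to the rooftop with the catalyst vial.  [the basement: — | the rooftop: the acid flask, the ammonia bottle, the base flask, the catalyst vial, the fuel sample]

9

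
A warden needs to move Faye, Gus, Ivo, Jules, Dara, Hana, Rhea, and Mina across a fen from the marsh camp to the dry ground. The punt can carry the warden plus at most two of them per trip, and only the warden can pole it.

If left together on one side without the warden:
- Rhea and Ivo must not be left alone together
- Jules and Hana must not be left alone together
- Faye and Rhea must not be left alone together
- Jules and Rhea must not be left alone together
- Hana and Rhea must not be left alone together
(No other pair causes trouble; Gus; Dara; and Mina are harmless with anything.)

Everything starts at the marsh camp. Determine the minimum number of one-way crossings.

Counting alone: the warden can take at most 2 across per trip to the dry ground, so moving all 8 needs at least 4 loaded trips out, with a return between consecutive ones — at least 7 crossings.
The safety rule pushes this higher. Following every safe sequence of crossings, the most of the 8 that can be at the dry ground as the punt arrives there on crossings 7, 9, 11 is 5, 6, 7 respectively — never all 8.
So no plan with fewer than 13 crossings exists, and this one achieves 13:
1. Warden goes to the dry ground with Jules and Rhea.  [the marsh camp: Dara, Faye, Gus, Hana, Ivo, Mina | the dry ground: Jules, Rhea]
2. Warden goes back to the marsh camp with Jules.  [the marsh camp: Dara, Faye, Gus, Hana, Ivo, Jules, Mina | the dry ground: Rhea]
3. Warden goes to the dry ground with Faye and Jules.  [the marsh camp: Dara, Gus, Hana, Ivo, Mina | the dry ground: Faye, Jules, Rhea]
4. Warden goes back to the marsh camp with Rhea.  [the marsh camp: Dara, Gus, Hana, Ivo, Mina, Rhea | the dry ground: Faye, Jules]
5. Warden goes to the dry ground with Gus and Rhea.  [the marsh camp: Dara, Hana, Ivo, Mina | the dry ground: Faye, Gus, Jules, Rhea]
6. Warden goes back to the marsh camp with Rhea.  [the marsh camp: Dara, Hana, Ivo, Mina, Rhea | the dry ground: Faye, Gus, Jules]
7. Warden goes to the dry ground with Hana and Ivo.  [the marsh camp: Dara, Mina, Rhea | the dry ground: Faye, Gus, Hana, Ivo, Jules]
8. Warden goes back to the marsh camp with Jules.  [the marsh camp: Dara, Jules, Mina, Rhea | the dry ground: Faye, Gus, Hana, Ivo]
9. Warden goes to the dry ground with Dara and Jules.  [the marsh camp: Mina, Rhea | the dry ground: Dara, Faye, Gus, Hana, Ivo, Jules]
10. Warden goes back to the marsh camp with Jules.  [the marsh camp: Jules, Mina, Rhea | the dry ground: Dara, Faye, Gus, Hana, Ivo]
11. Warden goes to the dry ground with Jules and Mina.  [the marsh camp: Rhea | the dry ground: Dara, Faye, Gus, Hana, Ivo, Jules, Mina]
12. Warden goes back to the marsh camp with Jules.  [the marsh camp: Jules, Rhea | the dry ground: Dara, Faye, Gus, Hana, Ivo, Mina]
13. Warden goes to the dry ground with Jules and Rhea.  [the marsh camp: — | the dry ground: Dara, Faye, Gus, Hana, Ivo, Jules, Mina, Rhea]

13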